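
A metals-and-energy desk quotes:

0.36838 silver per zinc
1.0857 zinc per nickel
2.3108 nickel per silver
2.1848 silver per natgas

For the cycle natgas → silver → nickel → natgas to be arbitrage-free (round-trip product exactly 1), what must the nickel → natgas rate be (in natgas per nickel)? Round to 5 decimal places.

0.19807

Known legs of the cycle: 2.1848 × 2.3108 = 5.04863584
For no arbitrage the full-cycle product must be 1, so the missing rate is 1 / 5.04863584 ≈ 0.1980733.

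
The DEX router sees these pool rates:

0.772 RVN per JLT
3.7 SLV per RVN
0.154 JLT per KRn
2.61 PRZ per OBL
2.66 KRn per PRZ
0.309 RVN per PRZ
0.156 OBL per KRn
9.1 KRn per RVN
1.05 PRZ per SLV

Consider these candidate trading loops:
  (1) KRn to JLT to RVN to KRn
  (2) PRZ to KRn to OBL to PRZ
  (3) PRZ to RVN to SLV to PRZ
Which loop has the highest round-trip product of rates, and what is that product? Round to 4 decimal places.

1.2005

(1) 0.154 × 0.772 × 9.1 = 1.08188
(2) 2.66 × 0.156 × 2.61 = 1.08305
(3) 0.309 × 3.7 × 1.05 = 1.20047
Highest is cycle (3) at 1.2005 (>1, arbitrage).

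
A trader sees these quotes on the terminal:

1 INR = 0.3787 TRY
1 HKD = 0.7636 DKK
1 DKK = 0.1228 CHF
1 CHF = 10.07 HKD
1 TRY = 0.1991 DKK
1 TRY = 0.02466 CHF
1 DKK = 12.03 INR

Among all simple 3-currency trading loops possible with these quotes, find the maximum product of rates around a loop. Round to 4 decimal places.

HKD→DKK→CHF→HKD: 0.7636 × 0.1228 × 10.07 = 0.94426
INR→TRY→DKK→INR: 0.3787 × 0.1991 × 12.03 = 0.90705
Maximum is HKD→DKK→CHF→HKD at 0.9443; no arbitrage — every cycle loses value.

0.9443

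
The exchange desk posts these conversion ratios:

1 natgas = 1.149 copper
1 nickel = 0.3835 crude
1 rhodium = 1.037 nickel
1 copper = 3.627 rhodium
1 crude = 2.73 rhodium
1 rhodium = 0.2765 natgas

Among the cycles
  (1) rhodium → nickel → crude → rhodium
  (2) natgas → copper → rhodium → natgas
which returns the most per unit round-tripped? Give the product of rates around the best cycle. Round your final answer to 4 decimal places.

(1) 1.037 × 0.3835 × 2.73 = 1.08569
(2) 1.149 × 3.627 × 0.2765 = 1.15229
Highest is cycle (2) at 1.1523 (>1, arbitrage).

1.1523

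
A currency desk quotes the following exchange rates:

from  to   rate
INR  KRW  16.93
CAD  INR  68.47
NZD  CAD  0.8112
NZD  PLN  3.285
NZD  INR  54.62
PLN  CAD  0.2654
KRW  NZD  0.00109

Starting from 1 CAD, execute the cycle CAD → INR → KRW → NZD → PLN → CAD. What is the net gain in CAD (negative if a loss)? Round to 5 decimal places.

1 CAD × 68.47 = 68.47 INR
68.47 INR × 16.93 = 1159.1971 KRW
1159.1971 KRW × 0.00109 = 1.263524839 NZD
1.263524839 NZD × 3.285 = 4.150679096115 PLN
4.150679096115 PLN × 0.2654 = 1.101590232108921 CAD
Net change: 1.101590232108921 − 1 = 0.101590232108921 CAD

0.10159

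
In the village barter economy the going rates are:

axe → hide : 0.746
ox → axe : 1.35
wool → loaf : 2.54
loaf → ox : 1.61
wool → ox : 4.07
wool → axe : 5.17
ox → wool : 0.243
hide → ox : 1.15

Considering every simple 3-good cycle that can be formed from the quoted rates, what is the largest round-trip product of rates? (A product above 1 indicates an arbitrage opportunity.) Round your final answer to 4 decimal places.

1.1582

ox→axe→hide→ox: 1.35 × 0.746 × 1.15 = 1.15817
loaf→ox→wool→loaf: 1.61 × 0.243 × 2.54 = 0.99372
Maximum is ox→axe→hide→ox at 1.1582; arbitrage exists.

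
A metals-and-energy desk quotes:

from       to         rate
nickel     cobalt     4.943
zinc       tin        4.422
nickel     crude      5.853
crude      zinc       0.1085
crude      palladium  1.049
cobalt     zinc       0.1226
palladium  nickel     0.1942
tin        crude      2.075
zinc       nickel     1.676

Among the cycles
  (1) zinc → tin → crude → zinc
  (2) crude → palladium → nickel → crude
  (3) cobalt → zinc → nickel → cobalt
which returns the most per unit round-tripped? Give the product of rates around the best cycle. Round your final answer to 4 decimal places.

(1) 4.422 × 2.075 × 0.1085 = 0.99556
(2) 1.049 × 0.1942 × 5.853 = 1.19235
(3) 0.1226 × 1.676 × 4.943 = 1.01568
Highest is cycle (2) at 1.1923 (>1, arbitrage).

1.1923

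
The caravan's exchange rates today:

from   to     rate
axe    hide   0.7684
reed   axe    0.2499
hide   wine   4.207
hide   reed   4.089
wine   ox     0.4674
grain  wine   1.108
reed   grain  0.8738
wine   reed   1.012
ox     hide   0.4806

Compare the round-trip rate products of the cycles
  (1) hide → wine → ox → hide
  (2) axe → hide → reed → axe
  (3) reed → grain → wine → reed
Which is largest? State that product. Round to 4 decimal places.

(1) 4.207 × 0.4674 × 0.4806 = 0.94503
(2) 0.7684 × 4.089 × 0.2499 = 0.78518
(3) 0.8738 × 1.108 × 1.012 = 0.97979
Highest is cycle (3) at 0.9798 (≤1, no arbitrage).

0.9798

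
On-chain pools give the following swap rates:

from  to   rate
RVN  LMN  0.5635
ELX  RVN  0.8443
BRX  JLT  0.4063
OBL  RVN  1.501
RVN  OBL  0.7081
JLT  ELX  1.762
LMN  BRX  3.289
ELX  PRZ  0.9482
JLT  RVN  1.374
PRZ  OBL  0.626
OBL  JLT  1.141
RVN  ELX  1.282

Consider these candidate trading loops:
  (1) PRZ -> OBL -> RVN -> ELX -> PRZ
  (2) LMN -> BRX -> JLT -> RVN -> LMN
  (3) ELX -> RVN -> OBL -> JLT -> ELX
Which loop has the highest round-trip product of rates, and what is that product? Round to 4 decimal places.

(1) 0.626 × 1.501 × 1.282 × 0.9482 = 1.14220
(2) 3.289 × 0.4063 × 1.374 × 0.5635 = 1.03464
(3) 0.8443 × 0.7081 × 1.141 × 1.762 = 1.20194
Highest is cycle (3) at 1.2019 (>1, arbitrage).

1.2019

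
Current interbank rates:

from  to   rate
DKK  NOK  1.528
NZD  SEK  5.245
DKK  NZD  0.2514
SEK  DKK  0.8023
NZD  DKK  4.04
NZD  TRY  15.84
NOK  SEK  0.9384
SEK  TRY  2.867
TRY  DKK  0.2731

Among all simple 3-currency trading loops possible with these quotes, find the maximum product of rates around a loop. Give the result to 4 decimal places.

DKK→NOK→SEK→DKK: 1.528 × 0.9384 × 0.8023 = 1.15040
DKK→NZD→TRY→DKK: 0.2514 × 15.84 × 0.2731 = 1.08753
DKK→NZD→SEK→DKK: 0.2514 × 5.245 × 0.8023 = 1.05791
Maximum is DKK→NOK→SEK→DKK at 1.1504; arbitrage exists.

1.1504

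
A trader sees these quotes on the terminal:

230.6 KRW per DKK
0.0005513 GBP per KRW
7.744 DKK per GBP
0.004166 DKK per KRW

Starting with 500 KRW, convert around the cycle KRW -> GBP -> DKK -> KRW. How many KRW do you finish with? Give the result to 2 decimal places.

492.25

500 KRW × 0.0005513 = 0.27565 GBP
0.27565 GBP × 7.744 = 2.1346336 DKK
2.1346336 DKK × 230.6 = 492.24650816 KRW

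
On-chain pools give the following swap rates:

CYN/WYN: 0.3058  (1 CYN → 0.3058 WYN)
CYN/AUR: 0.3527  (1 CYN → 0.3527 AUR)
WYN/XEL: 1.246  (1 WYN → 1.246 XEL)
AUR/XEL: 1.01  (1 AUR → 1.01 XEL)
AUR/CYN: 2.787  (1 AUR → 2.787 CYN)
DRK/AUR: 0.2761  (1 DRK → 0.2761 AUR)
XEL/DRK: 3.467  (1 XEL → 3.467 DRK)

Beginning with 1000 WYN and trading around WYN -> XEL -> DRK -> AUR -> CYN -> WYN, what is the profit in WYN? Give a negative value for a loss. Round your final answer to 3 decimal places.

1000 WYN × 1.246 = 1246 XEL
1246 XEL × 3.467 = 4319.882 DRK
4319.882 DRK × 0.2761 = 1192.7194202 AUR
1192.7194202 AUR × 2.787 = 3324.1090240974 CYN
3324.1090240974 CYN × 0.3058 = 1016.51253956898492 WYN
Net change: 1016.51253956898492 − 1000 = 16.51253956898492 WYN

16.513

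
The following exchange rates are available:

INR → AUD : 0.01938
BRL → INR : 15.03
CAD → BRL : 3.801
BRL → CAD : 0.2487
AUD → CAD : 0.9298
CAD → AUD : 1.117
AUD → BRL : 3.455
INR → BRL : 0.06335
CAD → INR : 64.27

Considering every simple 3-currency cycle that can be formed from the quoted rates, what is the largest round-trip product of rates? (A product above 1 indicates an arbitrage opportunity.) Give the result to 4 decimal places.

CAD→INR→AUD→CAD: 64.27 × 0.01938 × 0.9298 = 1.15811
CAD→INR→BRL→CAD: 64.27 × 0.06335 × 0.2487 = 1.01258
INR→AUD→BRL→INR: 0.01938 × 3.455 × 15.03 = 1.00638
CAD→AUD→BRL→CAD: 1.117 × 3.455 × 0.2487 = 0.95979
Maximum is CAD→INR→AUD→CAD at 1.1581; arbitrage exists.

1.1581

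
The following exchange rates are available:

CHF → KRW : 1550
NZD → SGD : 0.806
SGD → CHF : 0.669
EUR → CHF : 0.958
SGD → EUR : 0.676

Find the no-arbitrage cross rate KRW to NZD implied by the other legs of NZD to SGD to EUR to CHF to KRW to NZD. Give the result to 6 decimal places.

Known legs of the cycle: 0.806 × 0.676 × 0.958 × 1550 = 809.0566744
For no arbitrage the full-cycle product must be 1, so the missing rate is 1 / 809.0566744 ≈ 0.00123601.

0.001236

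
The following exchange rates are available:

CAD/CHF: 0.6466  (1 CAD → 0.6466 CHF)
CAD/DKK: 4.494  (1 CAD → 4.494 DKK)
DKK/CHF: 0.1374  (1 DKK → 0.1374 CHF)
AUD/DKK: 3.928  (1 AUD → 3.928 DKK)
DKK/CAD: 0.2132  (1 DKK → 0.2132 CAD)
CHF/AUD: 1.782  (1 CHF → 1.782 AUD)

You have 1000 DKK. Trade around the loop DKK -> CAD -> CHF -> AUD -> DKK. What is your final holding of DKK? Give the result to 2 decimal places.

1000 DKK × 0.2132 = 213.2 CAD
213.2 CAD × 0.6466 = 137.85512 CHF
137.85512 CHF × 1.782 = 245.65782384 AUD
245.65782384 AUD × 3.928 = 964.94393204352 DKK

964.94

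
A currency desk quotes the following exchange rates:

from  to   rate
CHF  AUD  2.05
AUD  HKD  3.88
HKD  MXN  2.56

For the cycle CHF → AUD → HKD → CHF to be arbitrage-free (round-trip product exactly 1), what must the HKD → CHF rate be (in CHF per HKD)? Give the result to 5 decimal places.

Known legs of the cycle: 2.05 × 3.88 = 7.954
For no arbitrage the full-cycle product must be 1, so the missing rate is 1 / 7.954 ≈ 0.1257229.

0.12572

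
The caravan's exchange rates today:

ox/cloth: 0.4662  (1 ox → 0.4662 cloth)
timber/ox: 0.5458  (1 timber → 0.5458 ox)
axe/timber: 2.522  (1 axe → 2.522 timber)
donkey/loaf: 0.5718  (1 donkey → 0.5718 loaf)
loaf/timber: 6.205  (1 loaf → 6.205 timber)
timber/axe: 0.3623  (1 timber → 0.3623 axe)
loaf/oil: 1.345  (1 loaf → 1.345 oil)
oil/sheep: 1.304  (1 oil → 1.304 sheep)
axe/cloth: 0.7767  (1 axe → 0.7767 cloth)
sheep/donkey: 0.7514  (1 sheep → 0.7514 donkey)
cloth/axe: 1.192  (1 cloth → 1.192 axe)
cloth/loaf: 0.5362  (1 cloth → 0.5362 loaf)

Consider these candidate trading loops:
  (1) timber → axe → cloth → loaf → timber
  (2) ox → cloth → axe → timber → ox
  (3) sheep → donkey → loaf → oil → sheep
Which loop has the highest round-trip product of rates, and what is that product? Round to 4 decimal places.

0.9362

(1) 0.3623 × 0.7767 × 0.5362 × 6.205 = 0.93625
(2) 0.4662 × 1.192 × 2.522 × 0.5458 = 0.76494
(3) 0.7514 × 0.5718 × 1.345 × 1.304 = 0.75356
Highest is cycle (1) at 0.9362 (≤1, no arbitrage).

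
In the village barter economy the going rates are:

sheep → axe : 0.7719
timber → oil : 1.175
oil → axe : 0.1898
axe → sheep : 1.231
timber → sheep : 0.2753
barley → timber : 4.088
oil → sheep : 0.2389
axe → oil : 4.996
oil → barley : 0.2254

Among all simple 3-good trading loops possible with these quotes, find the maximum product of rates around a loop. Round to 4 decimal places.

timber→oil→barley→timber: 1.175 × 0.2254 × 4.088 = 1.08269
sheep→axe→oil→sheep: 0.7719 × 4.996 × 0.2389 = 0.92130
Maximum is timber→oil→barley→timber at 1.0827; arbitrage exists.

1.0827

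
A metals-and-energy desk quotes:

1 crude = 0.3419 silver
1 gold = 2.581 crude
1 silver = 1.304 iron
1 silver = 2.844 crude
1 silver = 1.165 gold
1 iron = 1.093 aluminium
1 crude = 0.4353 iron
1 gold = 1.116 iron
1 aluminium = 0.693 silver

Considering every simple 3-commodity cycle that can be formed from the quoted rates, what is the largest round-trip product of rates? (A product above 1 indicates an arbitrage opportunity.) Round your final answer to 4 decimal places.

1.0280

gold→crude→silver→gold: 2.581 × 0.3419 × 1.165 = 1.02805
aluminium→silver→iron→aluminium: 0.693 × 1.304 × 1.093 = 0.98771
Maximum is gold→crude→silver→gold at 1.0280; arbitrage exists.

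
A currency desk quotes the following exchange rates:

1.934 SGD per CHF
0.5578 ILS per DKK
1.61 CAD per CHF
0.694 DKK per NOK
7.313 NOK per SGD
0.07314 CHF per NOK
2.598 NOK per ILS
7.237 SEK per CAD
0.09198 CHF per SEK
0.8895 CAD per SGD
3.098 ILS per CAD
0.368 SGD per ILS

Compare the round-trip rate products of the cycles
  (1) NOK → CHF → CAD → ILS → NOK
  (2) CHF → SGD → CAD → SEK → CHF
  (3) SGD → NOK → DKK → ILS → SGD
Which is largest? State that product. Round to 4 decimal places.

(1) 0.07314 × 1.61 × 3.098 × 2.598 = 0.94777
(2) 1.934 × 0.8895 × 7.237 × 0.09198 = 1.14513
(3) 7.313 × 0.694 × 0.5578 × 0.368 = 1.04179
Highest is cycle (2) at 1.1451 (>1, arbitrage).

1.1451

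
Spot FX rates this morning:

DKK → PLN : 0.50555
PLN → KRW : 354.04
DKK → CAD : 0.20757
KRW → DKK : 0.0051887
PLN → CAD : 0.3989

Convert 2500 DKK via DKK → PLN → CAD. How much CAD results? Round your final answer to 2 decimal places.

504.16

2500 DKK × 0.50555 = 1263.875 PLN
1263.875 PLN × 0.3989 = 504.1597375 CAD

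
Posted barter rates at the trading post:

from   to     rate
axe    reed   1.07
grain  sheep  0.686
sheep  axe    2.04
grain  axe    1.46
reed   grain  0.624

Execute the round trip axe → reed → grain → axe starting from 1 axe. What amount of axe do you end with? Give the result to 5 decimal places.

1 axe × 1.07 = 1.07 reed
1.07 reed × 0.624 = 0.66768 grain
0.66768 grain × 1.46 = 0.9748128 axe

0.97481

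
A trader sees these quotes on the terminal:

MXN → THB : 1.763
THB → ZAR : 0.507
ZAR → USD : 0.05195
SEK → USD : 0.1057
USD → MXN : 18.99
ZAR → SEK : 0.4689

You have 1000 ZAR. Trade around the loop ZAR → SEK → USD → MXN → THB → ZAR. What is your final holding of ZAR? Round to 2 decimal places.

1000 ZAR × 0.4689 = 468.9 SEK
468.9 SEK × 0.1057 = 49.56273 USD
49.56273 USD × 18.99 = 941.1962427 MXN
941.1962427 MXN × 1.763 = 1659.3289758801 THB
1659.3289758801 THB × 0.507 = 841.2797907712107 ZAR

841.28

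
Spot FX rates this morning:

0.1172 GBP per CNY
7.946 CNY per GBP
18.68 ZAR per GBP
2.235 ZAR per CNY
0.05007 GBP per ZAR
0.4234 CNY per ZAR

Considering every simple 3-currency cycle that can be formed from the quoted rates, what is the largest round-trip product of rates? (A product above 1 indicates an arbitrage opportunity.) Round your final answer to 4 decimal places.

ZAR→CNY→GBP→ZAR: 0.4234 × 0.1172 × 18.68 = 0.92695
ZAR→GBP→CNY→ZAR: 0.05007 × 7.946 × 2.235 = 0.88921
Maximum is ZAR→CNY→GBP→ZAR at 0.9269; no arbitrage — every cycle loses value.

0.9269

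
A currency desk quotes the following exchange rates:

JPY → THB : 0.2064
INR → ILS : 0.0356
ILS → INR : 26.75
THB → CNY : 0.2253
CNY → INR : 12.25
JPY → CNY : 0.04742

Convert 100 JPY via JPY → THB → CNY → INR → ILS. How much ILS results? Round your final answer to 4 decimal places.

2.0279

100 JPY × 0.2064 = 20.64 THB
20.64 THB × 0.2253 = 4.650192 CNY
4.650192 CNY × 12.25 = 56.964852 INR
56.964852 INR × 0.0356 = 2.0279487312 ILS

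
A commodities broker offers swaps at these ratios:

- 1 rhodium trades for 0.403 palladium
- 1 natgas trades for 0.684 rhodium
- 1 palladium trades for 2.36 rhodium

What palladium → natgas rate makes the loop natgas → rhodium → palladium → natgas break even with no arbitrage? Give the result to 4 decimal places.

3.6278

Known legs of the cycle: 0.684 × 0.403 = 0.275652
For no arbitrage the full-cycle product must be 1, so the missing rate is 1 / 0.275652 ≈ 3.627763.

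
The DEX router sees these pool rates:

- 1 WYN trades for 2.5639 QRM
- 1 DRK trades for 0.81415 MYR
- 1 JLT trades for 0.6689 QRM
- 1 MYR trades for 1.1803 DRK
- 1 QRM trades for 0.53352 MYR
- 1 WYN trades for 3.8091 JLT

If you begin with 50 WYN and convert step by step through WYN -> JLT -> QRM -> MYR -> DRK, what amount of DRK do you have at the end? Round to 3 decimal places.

50 WYN × 3.8091 = 190.455 JLT
190.455 JLT × 0.6689 = 127.3953495 QRM
127.3953495 QRM × 0.53352 = 67.96796686524 MYR
67.96796686524 MYR × 1.1803 = 80.222591291042772 DRK

80.223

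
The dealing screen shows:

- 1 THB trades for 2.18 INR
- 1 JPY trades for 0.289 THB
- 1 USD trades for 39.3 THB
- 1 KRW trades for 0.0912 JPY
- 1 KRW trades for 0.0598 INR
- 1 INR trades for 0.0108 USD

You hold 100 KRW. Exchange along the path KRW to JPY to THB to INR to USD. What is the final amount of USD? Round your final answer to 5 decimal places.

0.06205

100 KRW × 0.0912 = 9.12 JPY
9.12 JPY × 0.289 = 2.63568 THB
2.63568 THB × 2.18 = 5.7457824 INR
5.7457824 INR × 0.0108 = 0.06205444992 USD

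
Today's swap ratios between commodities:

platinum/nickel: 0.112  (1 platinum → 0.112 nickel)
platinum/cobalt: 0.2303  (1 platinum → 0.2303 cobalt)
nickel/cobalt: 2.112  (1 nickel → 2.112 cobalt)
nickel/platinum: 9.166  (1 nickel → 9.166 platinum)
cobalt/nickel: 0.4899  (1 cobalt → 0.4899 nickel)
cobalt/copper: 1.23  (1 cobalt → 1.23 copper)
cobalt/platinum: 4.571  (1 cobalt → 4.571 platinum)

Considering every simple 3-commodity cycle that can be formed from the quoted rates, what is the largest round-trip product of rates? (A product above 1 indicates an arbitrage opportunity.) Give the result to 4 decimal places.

1.0812

platinum→nickel→cobalt→platinum: 0.112 × 2.112 × 4.571 = 1.08124
platinum→cobalt→nickel→platinum: 0.2303 × 0.4899 × 9.166 = 1.03414
Maximum is platinum→nickel→cobalt→platinum at 1.0812; arbitrage exists.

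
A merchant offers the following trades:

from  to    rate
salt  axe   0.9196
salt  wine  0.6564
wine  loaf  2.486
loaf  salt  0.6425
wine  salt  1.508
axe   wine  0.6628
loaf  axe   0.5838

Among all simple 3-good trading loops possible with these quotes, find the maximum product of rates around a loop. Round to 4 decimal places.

1.0484

salt→wine→loaf→salt: 0.6564 × 2.486 × 0.6425 = 1.04844
axe→wine→loaf→axe: 0.6628 × 2.486 × 0.5838 = 0.96194
axe→wine→salt→axe: 0.6628 × 1.508 × 0.9196 = 0.91914
Maximum is salt→wine→loaf→salt at 1.0484; arbitrage exists.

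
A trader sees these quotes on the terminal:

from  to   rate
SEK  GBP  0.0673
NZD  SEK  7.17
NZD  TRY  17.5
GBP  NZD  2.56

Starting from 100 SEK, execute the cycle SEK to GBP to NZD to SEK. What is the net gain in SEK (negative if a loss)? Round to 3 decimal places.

100 SEK × 0.0673 = 6.73 GBP
6.73 GBP × 2.56 = 17.2288 NZD
17.2288 NZD × 7.17 = 123.530496 SEK
Net change: 123.530496 − 100 = 23.530496 SEK

23.530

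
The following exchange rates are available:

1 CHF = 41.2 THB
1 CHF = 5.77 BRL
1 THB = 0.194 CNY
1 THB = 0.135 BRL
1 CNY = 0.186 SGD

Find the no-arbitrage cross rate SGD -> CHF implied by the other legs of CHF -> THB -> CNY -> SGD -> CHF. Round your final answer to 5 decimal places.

Known legs of the cycle: 41.2 × 0.194 × 0.186 = 1.4866608
For no arbitrage the full-cycle product must be 1, so the missing rate is 1 / 1.4866608 ≈ 0.6726484.

0.67265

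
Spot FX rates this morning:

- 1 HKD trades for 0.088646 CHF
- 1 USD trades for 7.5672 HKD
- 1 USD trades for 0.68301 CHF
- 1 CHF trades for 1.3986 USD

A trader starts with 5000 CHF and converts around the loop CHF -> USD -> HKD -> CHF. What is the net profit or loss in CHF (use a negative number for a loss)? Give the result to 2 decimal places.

-309.08

5000 CHF × 1.3986 = 6993 USD
6993 USD × 7.5672 = 52917.4296 HKD
52917.4296 HKD × 0.088646 = 4690.9184643216 CHF
Net change: 4690.9184643216 − 5000 = -309.0815356784 CHF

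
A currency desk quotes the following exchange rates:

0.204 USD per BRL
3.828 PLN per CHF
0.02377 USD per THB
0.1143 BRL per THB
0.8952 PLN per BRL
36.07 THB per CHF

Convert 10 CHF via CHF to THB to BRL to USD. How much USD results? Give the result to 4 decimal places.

8.4105

10 CHF × 36.07 = 360.7 THB
360.7 THB × 0.1143 = 41.22801 BRL
41.22801 BRL × 0.204 = 8.41051404 USD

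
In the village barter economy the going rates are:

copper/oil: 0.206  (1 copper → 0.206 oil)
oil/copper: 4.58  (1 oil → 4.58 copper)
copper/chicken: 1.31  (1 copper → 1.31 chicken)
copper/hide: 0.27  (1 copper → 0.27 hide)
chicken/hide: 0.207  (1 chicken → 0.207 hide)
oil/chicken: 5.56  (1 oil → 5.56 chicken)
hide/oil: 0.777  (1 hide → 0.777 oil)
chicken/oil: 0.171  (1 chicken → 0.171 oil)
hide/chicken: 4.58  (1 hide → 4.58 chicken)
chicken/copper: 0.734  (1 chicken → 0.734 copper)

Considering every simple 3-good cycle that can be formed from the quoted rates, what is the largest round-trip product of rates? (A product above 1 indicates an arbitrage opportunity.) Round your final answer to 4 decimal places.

chicken→oil→copper→chicken: 0.171 × 4.58 × 1.31 = 1.02597
copper→hide→oil→copper: 0.27 × 0.777 × 4.58 = 0.96084
chicken→copper→hide→chicken: 0.734 × 0.27 × 4.58 = 0.90766
chicken→hide→oil→chicken: 0.207 × 0.777 × 5.56 = 0.89426
chicken→copper→oil→chicken: 0.734 × 0.206 × 5.56 = 0.84069
Maximum is chicken→oil→copper→chicken at 1.0260; arbitrage exists.

1.0260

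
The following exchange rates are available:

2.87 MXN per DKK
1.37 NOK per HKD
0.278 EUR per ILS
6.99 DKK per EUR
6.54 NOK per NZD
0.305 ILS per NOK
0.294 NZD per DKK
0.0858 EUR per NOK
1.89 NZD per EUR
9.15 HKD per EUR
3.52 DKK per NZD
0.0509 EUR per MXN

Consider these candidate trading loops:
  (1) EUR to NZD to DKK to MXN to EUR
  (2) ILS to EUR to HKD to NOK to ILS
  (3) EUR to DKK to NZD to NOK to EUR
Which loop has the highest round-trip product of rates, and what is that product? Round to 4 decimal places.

(1) 1.89 × 3.52 × 2.87 × 0.0509 = 0.97186
(2) 0.278 × 9.15 × 1.37 × 0.305 = 1.06289
(3) 6.99 × 0.294 × 6.54 × 0.0858 = 1.15316
Highest is cycle (3) at 1.1532 (>1, arbitrage).

1.1532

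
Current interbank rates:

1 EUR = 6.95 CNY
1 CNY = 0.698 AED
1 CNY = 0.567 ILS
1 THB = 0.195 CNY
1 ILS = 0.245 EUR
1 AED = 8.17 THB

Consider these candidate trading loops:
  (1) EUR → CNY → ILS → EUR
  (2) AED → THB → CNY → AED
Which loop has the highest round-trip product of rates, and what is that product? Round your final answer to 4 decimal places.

(1) 6.95 × 0.567 × 0.245 = 0.96546
(2) 8.17 × 0.195 × 0.698 = 1.11202
Highest is cycle (2) at 1.1120 (>1, arbitrage).

1.1120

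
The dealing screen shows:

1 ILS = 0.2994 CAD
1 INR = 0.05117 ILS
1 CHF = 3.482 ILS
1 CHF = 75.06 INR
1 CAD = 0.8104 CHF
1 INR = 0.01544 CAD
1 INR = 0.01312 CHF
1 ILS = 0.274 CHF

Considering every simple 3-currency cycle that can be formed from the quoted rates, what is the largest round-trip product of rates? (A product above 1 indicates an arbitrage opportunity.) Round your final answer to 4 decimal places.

ILS→CHF→INR→ILS: 0.274 × 75.06 × 0.05117 = 1.05238
CAD→CHF→INR→CAD: 0.8104 × 75.06 × 0.01544 = 0.93919
ILS→CAD→CHF→ILS: 0.2994 × 0.8104 × 3.482 = 0.84485
Maximum is ILS→CHF→INR→ILS at 1.0524; arbitrage exists.

1.0524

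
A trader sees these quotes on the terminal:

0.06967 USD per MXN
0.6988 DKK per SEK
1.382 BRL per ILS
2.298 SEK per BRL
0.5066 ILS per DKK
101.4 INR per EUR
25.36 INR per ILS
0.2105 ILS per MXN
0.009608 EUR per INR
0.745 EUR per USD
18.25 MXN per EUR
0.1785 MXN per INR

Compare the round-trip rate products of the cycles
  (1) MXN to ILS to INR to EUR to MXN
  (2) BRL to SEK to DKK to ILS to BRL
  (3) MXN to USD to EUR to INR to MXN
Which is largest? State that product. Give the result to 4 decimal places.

(1) 0.2105 × 25.36 × 0.009608 × 18.25 = 0.93605
(2) 2.298 × 0.6988 × 0.5066 × 1.382 = 1.12428
(3) 0.06967 × 0.745 × 101.4 × 0.1785 = 0.93946
Highest is cycle (2) at 1.1243 (>1, arbitrage).

1.1243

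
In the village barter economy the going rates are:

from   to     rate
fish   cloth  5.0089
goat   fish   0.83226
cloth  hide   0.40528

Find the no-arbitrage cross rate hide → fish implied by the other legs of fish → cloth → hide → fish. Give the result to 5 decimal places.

Known legs of the cycle: 5.0089 × 0.40528 = 2.030006992
For no arbitrage the full-cycle product must be 1, so the missing rate is 1 / 2.030006992 ≈ 0.4926091.

0.49261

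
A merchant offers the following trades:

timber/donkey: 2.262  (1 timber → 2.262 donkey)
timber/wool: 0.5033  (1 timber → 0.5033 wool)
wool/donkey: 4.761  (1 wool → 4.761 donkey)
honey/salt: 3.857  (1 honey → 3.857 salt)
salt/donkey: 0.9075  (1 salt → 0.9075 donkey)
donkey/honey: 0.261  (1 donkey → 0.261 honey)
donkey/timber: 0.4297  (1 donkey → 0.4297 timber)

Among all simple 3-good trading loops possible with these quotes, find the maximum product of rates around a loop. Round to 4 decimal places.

donkey→timber→wool→donkey: 0.4297 × 0.5033 × 4.761 = 1.02965
honey→salt→donkey→honey: 3.857 × 0.9075 × 0.261 = 0.91356
Maximum is donkey→timber→wool→donkey at 1.0297; arbitrage exists.

1.0297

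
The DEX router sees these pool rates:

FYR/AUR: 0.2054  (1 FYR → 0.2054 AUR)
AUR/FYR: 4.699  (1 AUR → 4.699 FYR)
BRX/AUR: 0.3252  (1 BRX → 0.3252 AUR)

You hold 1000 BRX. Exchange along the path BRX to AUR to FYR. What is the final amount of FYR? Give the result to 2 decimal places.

1000 BRX × 0.3252 = 325.2 AUR
325.2 AUR × 4.699 = 1528.1148 FYR

1528.11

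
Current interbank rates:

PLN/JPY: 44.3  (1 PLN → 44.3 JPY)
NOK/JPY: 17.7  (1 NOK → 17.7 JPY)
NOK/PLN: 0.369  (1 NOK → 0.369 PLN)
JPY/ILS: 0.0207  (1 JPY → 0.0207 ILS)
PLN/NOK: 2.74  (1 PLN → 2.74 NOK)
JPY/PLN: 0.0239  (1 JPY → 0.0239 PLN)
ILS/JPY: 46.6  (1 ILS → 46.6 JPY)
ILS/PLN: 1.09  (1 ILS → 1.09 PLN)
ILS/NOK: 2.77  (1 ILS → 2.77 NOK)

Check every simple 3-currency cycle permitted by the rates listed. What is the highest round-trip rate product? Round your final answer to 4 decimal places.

PLN→NOK→JPY→PLN: 2.74 × 17.7 × 0.0239 = 1.15910
ILS→NOK→JPY→ILS: 2.77 × 17.7 × 0.0207 = 1.01490
ILS→PLN→JPY→ILS: 1.09 × 44.3 × 0.0207 = 0.99954
Maximum is PLN→NOK→JPY→PLN at 1.1591; arbitrage exists.

1.1591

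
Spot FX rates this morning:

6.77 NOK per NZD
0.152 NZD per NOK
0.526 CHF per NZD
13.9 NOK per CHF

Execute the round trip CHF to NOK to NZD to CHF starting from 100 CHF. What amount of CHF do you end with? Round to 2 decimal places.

111.13

100 CHF × 13.9 = 1390 NOK
1390 NOK × 0.152 = 211.28 NZD
211.28 NZD × 0.526 = 111.13328 CHF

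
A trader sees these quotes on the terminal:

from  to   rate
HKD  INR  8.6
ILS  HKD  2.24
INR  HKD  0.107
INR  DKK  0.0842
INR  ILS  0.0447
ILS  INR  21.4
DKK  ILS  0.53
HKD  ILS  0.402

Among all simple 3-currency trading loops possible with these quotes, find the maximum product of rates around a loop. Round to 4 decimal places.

DKK→ILS→INR→DKK: 0.53 × 21.4 × 0.0842 = 0.95500
HKD→ILS→INR→HKD: 0.402 × 21.4 × 0.107 = 0.92050
HKD→INR→ILS→HKD: 8.6 × 0.0447 × 2.24 = 0.86110
Maximum is DKK→ILS→INR→DKK at 0.9550; no arbitrage — every cycle loses value.

0.9550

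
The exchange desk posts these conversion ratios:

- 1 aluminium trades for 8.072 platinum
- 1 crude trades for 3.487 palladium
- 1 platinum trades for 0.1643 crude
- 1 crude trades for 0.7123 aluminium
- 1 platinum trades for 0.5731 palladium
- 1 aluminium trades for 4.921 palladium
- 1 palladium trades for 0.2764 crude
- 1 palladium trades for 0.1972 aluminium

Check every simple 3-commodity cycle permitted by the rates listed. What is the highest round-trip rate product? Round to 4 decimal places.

0.9688

crude→aluminium→palladium→crude: 0.7123 × 4.921 × 0.2764 = 0.96885
crude→aluminium→platinum→crude: 0.7123 × 8.072 × 0.1643 = 0.94467
platinum→palladium→aluminium→platinum: 0.5731 × 0.1972 × 8.072 = 0.91226
Maximum is crude→aluminium→palladium→crude at 0.9688; no arbitrage — every cycle loses value.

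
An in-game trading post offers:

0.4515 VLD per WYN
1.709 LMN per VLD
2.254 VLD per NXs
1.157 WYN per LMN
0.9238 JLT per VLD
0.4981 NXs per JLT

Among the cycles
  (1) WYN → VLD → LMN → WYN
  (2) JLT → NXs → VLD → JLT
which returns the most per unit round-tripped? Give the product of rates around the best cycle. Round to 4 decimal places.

1.0372

(1) 0.4515 × 1.709 × 1.157 = 0.89276
(2) 0.4981 × 2.254 × 0.9238 = 1.03717
Highest is cycle (2) at 1.0372 (>1, arbitrage).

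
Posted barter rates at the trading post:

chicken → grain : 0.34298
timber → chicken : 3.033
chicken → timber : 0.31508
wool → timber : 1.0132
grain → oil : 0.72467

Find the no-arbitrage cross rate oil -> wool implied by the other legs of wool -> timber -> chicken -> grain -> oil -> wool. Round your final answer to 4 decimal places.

1.3093

Known legs of the cycle: 1.0132 × 3.033 × 0.34298 × 0.72467 = 0.76379475219627096
For no arbitrage the full-cycle product must be 1, so the missing rate is 1 / 0.76379475219627096 ≈ 1.309252.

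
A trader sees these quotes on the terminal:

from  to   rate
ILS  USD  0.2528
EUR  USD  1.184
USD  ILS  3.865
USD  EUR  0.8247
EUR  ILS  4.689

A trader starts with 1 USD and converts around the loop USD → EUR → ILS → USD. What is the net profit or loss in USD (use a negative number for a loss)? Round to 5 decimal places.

1 USD × 0.8247 = 0.8247 EUR
0.8247 EUR × 4.689 = 3.8670183 ILS
3.8670183 ILS × 0.2528 = 0.97758222624 USD
Net change: 0.97758222624 − 1 = -0.02241777376 USD

-0.02242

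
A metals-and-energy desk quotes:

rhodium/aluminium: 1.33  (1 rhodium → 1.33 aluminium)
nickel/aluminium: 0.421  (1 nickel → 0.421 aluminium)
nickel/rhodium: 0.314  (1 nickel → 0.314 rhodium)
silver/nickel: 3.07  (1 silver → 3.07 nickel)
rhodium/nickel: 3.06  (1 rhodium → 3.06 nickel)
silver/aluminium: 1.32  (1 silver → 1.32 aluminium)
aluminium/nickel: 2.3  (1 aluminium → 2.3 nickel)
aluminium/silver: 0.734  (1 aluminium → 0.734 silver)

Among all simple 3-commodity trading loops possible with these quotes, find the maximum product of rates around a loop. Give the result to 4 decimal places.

rhodium→aluminium→nickel→rhodium: 1.33 × 2.3 × 0.314 = 0.96053
silver→nickel→aluminium→silver: 3.07 × 0.421 × 0.734 = 0.94867
Maximum is rhodium→aluminium→nickel→rhodium at 0.9605; no arbitrage — every cycle loses value.

0.9605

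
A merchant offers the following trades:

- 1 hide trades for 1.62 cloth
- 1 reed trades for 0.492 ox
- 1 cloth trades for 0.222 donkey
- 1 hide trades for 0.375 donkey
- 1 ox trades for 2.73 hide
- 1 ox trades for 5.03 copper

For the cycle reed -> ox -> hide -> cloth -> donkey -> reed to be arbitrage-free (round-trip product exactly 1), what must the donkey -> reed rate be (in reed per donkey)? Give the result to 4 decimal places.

Known legs of the cycle: 0.492 × 2.73 × 1.62 × 0.222 = 0.4830540624
For no arbitrage the full-cycle product must be 1, so the missing rate is 1 / 0.4830540624 ≈ 2.070162.

2.0702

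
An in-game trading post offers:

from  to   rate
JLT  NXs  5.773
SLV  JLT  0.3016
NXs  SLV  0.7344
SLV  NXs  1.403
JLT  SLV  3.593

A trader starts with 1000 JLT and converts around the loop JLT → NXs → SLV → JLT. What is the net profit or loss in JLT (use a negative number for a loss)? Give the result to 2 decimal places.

278.69

1000 JLT × 5.773 = 5773 NXs
5773 NXs × 0.7344 = 4239.6912 SLV
4239.6912 SLV × 0.3016 = 1278.69086592 JLT
Net change: 1278.69086592 − 1000 = 278.69086592 JLT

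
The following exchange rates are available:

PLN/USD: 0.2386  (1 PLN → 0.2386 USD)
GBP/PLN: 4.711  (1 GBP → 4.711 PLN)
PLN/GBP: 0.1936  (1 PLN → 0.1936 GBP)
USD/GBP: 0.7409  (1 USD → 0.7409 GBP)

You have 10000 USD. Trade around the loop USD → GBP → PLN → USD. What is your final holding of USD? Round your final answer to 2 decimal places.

10000 USD × 0.7409 = 7409 GBP
7409 GBP × 4.711 = 34903.799 PLN
34903.799 PLN × 0.2386 = 8328.0464414 USD

8328.05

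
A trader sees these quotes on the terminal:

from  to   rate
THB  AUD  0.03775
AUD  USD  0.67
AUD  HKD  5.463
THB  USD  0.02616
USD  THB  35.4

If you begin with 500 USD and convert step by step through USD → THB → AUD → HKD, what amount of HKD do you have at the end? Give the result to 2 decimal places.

500 USD × 35.4 = 17700 THB
17700 THB × 0.03775 = 668.175 AUD
668.175 AUD × 5.463 = 3650.240025 HKD

3650.24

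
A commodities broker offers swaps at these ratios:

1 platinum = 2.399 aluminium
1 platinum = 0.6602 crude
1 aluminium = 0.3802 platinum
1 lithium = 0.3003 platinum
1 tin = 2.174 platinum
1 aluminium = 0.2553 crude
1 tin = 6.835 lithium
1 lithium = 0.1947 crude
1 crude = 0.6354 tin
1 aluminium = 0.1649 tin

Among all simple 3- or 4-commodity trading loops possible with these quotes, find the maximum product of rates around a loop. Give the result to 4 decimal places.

0.9120

platinum→crude→tin→platinum: 0.6602 × 0.6354 × 2.174 = 0.91197
platinum→crude→tin→lithium→platinum: 0.6602 × 0.6354 × 6.835 × 0.3003 = 0.86103
platinum→aluminium→tin→platinum: 2.399 × 0.1649 × 2.174 = 0.86002
platinum→aluminium→crude→tin→platinum: 2.399 × 0.2553 × 0.6354 × 2.174 = 0.84603
lithium→crude→tin→lithium: 0.1947 × 0.6354 × 6.835 = 0.84557
platinum→aluminium→tin→lithium→platinum: 2.399 × 0.1649 × 6.835 × 0.3003 = 0.81198
Maximum is platinum→crude→tin→platinum at 0.9120; no arbitrage — every cycle loses value.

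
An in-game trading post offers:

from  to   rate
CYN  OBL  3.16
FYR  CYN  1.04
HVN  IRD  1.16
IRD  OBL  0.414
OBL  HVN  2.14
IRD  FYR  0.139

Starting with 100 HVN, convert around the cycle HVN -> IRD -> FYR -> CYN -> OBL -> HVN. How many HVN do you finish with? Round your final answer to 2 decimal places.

113.40

100 HVN × 1.16 = 116 IRD
116 IRD × 0.139 = 16.124 FYR
16.124 FYR × 1.04 = 16.76896 CYN
16.76896 CYN × 3.16 = 52.9899136 OBL
52.9899136 OBL × 2.14 = 113.398415104 HVN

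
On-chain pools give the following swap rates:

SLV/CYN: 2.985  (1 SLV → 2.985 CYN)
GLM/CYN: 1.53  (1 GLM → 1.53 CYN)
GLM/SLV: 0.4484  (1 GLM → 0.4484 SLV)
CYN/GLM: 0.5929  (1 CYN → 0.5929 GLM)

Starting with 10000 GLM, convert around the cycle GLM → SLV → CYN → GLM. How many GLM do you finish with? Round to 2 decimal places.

10000 GLM × 0.4484 = 4484 SLV
4484 SLV × 2.985 = 13384.74 CYN
13384.74 CYN × 0.5929 = 7935.812346 GLM

7935.81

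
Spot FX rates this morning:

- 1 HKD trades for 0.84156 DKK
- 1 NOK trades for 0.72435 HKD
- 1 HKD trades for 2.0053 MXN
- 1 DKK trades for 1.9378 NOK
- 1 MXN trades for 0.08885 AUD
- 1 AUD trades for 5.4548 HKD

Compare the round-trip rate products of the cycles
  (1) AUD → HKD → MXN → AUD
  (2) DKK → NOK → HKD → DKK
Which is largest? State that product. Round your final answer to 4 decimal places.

1.1813

(1) 5.4548 × 2.0053 × 0.08885 = 0.97189
(2) 1.9378 × 0.72435 × 0.84156 = 1.18125
Highest is cycle (2) at 1.1813 (>1, arbitrage).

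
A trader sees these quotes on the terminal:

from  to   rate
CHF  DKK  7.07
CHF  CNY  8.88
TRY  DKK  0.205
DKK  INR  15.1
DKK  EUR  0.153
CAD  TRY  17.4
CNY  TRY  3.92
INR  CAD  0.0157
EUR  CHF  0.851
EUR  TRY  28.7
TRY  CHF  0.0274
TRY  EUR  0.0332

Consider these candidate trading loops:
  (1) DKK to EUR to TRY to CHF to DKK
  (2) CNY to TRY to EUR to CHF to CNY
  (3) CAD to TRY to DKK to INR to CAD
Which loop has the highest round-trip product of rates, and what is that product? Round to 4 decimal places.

0.9835

(1) 0.153 × 28.7 × 0.0274 × 7.07 = 0.85064
(2) 3.92 × 0.0332 × 0.851 × 8.88 = 0.98348
(3) 17.4 × 0.205 × 15.1 × 0.0157 = 0.84563
Highest is cycle (2) at 0.9835 (≤1, no arbitrage).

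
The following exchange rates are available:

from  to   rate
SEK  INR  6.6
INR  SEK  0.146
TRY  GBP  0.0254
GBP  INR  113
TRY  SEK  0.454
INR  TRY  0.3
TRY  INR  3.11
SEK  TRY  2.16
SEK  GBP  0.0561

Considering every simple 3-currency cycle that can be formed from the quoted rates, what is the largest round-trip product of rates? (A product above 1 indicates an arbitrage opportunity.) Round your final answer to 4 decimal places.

0.9808

SEK→TRY→INR→SEK: 2.16 × 3.11 × 0.146 = 0.98077
SEK→GBP→INR→SEK: 0.0561 × 113 × 0.146 = 0.92554
SEK→INR→TRY→SEK: 6.6 × 0.3 × 0.454 = 0.89892
INR→TRY→GBP→INR: 0.3 × 0.0254 × 113 = 0.86106
Maximum is SEK→TRY→INR→SEK at 0.9808; no arbitrage — every cycle loses value.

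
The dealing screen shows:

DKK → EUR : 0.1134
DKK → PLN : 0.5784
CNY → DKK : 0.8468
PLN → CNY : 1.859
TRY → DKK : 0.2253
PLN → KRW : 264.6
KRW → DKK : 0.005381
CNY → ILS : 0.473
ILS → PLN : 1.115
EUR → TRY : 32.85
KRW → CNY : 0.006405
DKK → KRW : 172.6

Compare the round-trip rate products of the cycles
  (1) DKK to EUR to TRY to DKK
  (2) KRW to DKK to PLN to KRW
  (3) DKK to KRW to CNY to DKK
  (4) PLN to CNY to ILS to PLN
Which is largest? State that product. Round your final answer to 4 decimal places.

0.9804

(1) 0.1134 × 32.85 × 0.2253 = 0.83929
(2) 0.005381 × 0.5784 × 264.6 = 0.82353
(3) 172.6 × 0.006405 × 0.8468 = 0.93614
(4) 1.859 × 0.473 × 1.115 = 0.98043
Highest is cycle (4) at 0.9804 (≤1, no arbitrage).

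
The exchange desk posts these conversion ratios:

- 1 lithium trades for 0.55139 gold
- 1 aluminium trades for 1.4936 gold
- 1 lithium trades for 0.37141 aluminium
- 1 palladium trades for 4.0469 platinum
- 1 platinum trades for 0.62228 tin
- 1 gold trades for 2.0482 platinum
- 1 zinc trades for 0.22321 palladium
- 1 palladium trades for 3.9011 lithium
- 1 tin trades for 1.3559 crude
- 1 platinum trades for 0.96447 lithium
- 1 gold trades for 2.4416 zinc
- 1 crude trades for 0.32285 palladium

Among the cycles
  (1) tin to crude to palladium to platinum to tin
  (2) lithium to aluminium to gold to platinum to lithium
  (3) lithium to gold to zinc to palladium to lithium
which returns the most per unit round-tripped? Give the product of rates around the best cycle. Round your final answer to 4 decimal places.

(1) 1.3559 × 0.32285 × 4.0469 × 0.62228 = 1.10239
(2) 0.37141 × 1.4936 × 2.0482 × 0.96447 = 1.09584
(3) 0.55139 × 2.4416 × 0.22321 × 3.9011 = 1.17229
Highest is cycle (3) at 1.1723 (>1, arbitrage).

1.1723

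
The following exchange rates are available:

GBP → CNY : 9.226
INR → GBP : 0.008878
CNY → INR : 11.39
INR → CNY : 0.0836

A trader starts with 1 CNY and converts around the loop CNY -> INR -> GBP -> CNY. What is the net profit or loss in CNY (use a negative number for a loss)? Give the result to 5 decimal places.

-0.06706

1 CNY × 11.39 = 11.39 INR
11.39 INR × 0.008878 = 0.10112042 GBP
0.10112042 GBP × 9.226 = 0.93293699492 CNY
Net change: 0.93293699492 − 1 = -0.06706300508 CNY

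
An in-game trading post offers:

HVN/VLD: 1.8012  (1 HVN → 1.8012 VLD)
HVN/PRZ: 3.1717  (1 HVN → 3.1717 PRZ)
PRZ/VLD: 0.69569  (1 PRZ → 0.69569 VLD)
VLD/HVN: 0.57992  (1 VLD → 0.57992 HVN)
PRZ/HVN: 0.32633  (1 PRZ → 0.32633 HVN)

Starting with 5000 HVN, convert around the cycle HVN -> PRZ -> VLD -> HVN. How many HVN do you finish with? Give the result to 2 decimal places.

6398.03

5000 HVN × 3.1717 = 15858.5 PRZ
15858.5 PRZ × 0.69569 = 11032.599865 VLD
11032.599865 VLD × 0.57992 = 6398.0253137108 HVN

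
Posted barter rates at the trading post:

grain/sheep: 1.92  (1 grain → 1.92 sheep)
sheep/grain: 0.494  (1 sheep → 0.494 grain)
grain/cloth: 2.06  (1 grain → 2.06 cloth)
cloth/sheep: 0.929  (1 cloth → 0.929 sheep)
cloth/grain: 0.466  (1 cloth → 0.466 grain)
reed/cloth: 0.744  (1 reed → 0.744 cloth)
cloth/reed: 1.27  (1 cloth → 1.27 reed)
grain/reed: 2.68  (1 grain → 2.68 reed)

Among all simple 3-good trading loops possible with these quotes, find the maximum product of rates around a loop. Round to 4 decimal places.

cloth→sheep→grain→cloth: 0.929 × 0.494 × 2.06 = 0.94539
cloth→grain→reed→cloth: 0.466 × 2.68 × 0.744 = 0.92917
Maximum is cloth→sheep→grain→cloth at 0.9454; no arbitrage — every cycle loses value.

0.9454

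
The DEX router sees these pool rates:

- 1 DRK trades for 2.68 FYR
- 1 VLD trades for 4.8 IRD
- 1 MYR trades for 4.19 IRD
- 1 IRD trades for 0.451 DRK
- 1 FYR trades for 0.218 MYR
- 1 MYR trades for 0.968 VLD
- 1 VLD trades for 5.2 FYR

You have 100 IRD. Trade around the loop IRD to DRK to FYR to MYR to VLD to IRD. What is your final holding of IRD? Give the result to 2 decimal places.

100 IRD × 0.451 = 45.1 DRK
45.1 DRK × 2.68 = 120.868 FYR
120.868 FYR × 0.218 = 26.349224 MYR
26.349224 MYR × 0.968 = 25.506048832 VLD
25.506048832 VLD × 4.8 = 122.4290343936 IRD

122.43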